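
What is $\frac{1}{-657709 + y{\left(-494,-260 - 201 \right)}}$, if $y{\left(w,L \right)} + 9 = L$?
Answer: $- \frac{1}{658179} \approx -1.5193 \cdot 10^{-6}$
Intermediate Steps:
$y{\left(w,L \right)} = -9 + L$
$\frac{1}{-657709 + y{\left(-494,-260 - 201 \right)}} = \frac{1}{-657709 - 470} = \frac{1}{-658179} = - \frac{1}{658179}$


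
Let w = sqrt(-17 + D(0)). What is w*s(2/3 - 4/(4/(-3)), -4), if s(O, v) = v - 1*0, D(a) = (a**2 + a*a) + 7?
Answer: -4*I*sqrt(10) ≈ -12.649*I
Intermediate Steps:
D(a) = 7 + 2*a**2 (D(a) = (a**2 + a**2) + 7 = 2*a**2 + 7 = 7 + 2*a**2)
s(O, v) = v (s(O, v) = v + 0 = v)
w = I*sqrt(10) (w = sqrt(-17 + (7 + 2*0**2)) = sqrt(-17 + (7 + 2*0)) = sqrt(-17 + (7 + 0)) = sqrt(-17 + 7) = sqrt(-10) = I*sqrt(10) ≈ 3.1623*I)
w*s(2/3 - 4/(4/(-3)), -4) = (I*sqrt(10))*(-4) = -4*I*sqrt(10)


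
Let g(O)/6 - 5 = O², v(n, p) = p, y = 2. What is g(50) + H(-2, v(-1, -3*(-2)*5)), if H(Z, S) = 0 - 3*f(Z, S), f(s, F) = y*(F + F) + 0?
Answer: 14670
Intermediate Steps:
f(s, F) = 4*F (f(s, F) = 2*(F + F) + 0 = 2*(2*F) + 0 = 4*F + 0 = 4*F)
g(O) = 30 + 6*O²
H(Z, S) = -12*S (H(Z, S) = 0 - 12*S = -12*S)
g(50) + H(-2, v(-1, -3*(-2)*5)) = (30 + 6*50²) - 12*(-3*(-2))*5 = (30 + 6*2500) - 72*5 = (30 + 15000) - 12*30 = 15030 - 360 = 14670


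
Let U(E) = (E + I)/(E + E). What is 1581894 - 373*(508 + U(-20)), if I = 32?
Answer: 13925219/10 ≈ 1.3925e+6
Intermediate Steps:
U(E) = (32 + E)/(2*E) (U(E) = (E + 32)/(E + E) = (32 + E)/((2*E)) = (32 + E)*(1/(2*E)) = (32 + E)/(2*E))
1581894 - 373*(508 + U(-20)) = 1581894 - 373*(508 + (½)*(32 - 20)/(-20)) = 1581894 - 373*(508 + (½)*(-1/20)*12) = 1581894 - 373*(508 - 3/10) = 1581894 - 373*5077/10 = 1581894 - 1893721/10 = 13925219/10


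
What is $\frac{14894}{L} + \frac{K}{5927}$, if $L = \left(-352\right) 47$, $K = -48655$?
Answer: $- \frac{40601139}{4457104} \approx -9.1093$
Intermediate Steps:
$L = -16544$
$\frac{14894}{L} + \frac{K}{5927} = \frac{14894}{-16544} - \frac{48655}{5927} = 14894 \left(- \frac{1}{16544}\right) - \frac{48655}{5927} = - \frac{677}{752} - \frac{48655}{5927} = - \frac{40601139}{4457104}$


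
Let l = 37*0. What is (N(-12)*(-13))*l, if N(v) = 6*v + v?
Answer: 0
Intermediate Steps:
l = 0
N(v) = 7*v
(N(-12)*(-13))*l = ((7*(-12))*(-13))*0 = -84*(-13)*0 = 1092*0 = 0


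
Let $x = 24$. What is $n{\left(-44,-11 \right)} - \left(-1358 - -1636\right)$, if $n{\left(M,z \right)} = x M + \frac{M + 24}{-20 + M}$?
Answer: $- \frac{21339}{16} \approx -1333.7$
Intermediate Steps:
$n{\left(M,z \right)} = 24 M + \frac{24 + M}{-20 + M}$ ($n{\left(M,z \right)} = 24 M + \frac{M + 24}{-20 + M} = 24 M + \frac{24 + M}{-20 + M}$)
$n{\left(-44,-11 \right)} - \left(-1358 - -1636\right) = \frac{24 - -21076 + 24 \left(-44\right)^{2}}{-20 - 44} - \left(-1358 - -1636\right) = \frac{24 + 21076 + 24 \cdot 1936}{-64} - \left(-1358 + 1636\right) = - \frac{24 + 21076 + 46464}{64} - 278 = \left(- \frac{1}{64}\right) 67564 - 278 = - \frac{16891}{16} - 278 = - \frac{21339}{16}$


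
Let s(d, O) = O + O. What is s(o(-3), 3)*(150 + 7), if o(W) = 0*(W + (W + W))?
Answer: 942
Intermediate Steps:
o(W) = 0 (o(W) = 0*(W + 2*W) = 0*(3*W) = 0)
s(d, O) = 2*O
s(o(-3), 3)*(150 + 7) = (2*3)*(150 + 7) = 6*157 = 942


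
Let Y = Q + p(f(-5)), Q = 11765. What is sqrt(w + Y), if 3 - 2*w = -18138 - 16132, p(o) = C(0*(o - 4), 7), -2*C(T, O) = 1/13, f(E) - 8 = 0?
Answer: sqrt(4884347)/13 ≈ 170.00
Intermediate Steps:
f(E) = 8 (f(E) = 8 + 0 = 8)
C(T, O) = -1/26 (C(T, O) = -1/2/13 = -1/2*1/13 = -1/26)
p(o) = -1/26
Y = 305889/26 (Y = 11765 - 1/26 = 305889/26 ≈ 11765.)
w = 34273/2 (w = 3/2 - (-18138 - 16132)/2 = 3/2 - 1/2*(-34270) = 3/2 + 17135 = 34273/2 ≈ 17137.)
sqrt(w + Y) = sqrt(34273/2 + 305889/26) = sqrt(375719/13) = sqrt(4884347)/13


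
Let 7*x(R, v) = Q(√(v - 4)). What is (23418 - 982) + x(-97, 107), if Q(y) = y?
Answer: 22436 + √103/7 ≈ 22437.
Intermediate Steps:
x(R, v) = √(-4 + v)/7 (x(R, v) = √(v - 4)/7 = √(-4 + v)/7)
(23418 - 982) + x(-97, 107) = (23418 - 982) + √(-4 + 107)/7 = 22436 + √103/7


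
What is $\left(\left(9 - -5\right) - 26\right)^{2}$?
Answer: $144$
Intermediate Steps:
$\left(\left(9 - -5\right) - 26\right)^{2} = \left(\left(9 + 5\right) - 26\right)^{2} = \left(14 - 26\right)^{2} = \left(-12\right)^{2} = 144$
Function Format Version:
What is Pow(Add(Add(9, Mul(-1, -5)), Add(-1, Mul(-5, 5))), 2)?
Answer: 144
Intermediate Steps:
Pow(Add(Add(9, Mul(-1, -5)), Add(-1, Mul(-5, 5))), 2) = Pow(Add(Add(9, 5), Add(-1, -25)), 2) = Pow(Add(14, -26), 2) = Pow(-12, 2) = 144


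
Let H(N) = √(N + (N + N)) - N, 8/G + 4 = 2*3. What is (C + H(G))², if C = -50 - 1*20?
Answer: 5488 - 296*√3 ≈ 4975.3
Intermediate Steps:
C = -70 (C = -50 - 20 = -70)
G = 4 (G = 8/(-4 + 2*3) = 8/(-4 + 6) = 8/2 = 8*(½) = 4)
H(N) = -N + √3*√N (H(N) = √(N + 2*N) - N = √(3*N) - N = √3*√N - N = -N + √3*√N)
(C + H(G))² = (-70 + (-1*4 + √3*√4))² = (-70 + (-4 + √3*2))² = (-70 + (-4 + 2*√3))² = (-74 + 2*√3)²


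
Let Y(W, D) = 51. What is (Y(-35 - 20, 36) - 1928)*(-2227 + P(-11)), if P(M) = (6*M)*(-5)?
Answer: 3560669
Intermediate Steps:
P(M) = -30*M
(Y(-35 - 20, 36) - 1928)*(-2227 + P(-11)) = (51 - 1928)*(-2227 - 30*(-11)) = -1877*(-2227 + 330) = -1877*(-1897) = 3560669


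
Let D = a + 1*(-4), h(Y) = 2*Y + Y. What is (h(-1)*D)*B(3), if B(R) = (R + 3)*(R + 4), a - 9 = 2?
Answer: -882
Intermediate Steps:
a = 11 (a = 9 + 2 = 11)
h(Y) = 3*Y
D = 7 (D = 11 + 1*(-4) = 11 - 4 = 7)
B(R) = (3 + R)*(4 + R)
(h(-1)*D)*B(3) = ((3*(-1))*7)*(12 + 3**2 + 7*3) = (-3*7)*(12 + 9 + 21) = -21*42 = -882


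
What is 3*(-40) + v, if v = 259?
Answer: 139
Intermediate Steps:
3*(-40) + v = 3*(-40) + 259 = -120 + 259 = 139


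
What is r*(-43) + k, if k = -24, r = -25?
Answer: 1051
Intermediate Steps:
r*(-43) + k = -25*(-43) - 24 = 1075 - 24 = 1051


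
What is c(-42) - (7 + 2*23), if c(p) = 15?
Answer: -38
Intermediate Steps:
c(-42) - (7 + 2*23) = 15 - (7 + 2*23) = 15 - (7 + 46) = 15 - 1*53 = 15 - 53 = -38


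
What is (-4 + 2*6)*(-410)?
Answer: -3280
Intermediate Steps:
(-4 + 2*6)*(-410) = (-4 + 12)*(-410) = 8*(-410) = -3280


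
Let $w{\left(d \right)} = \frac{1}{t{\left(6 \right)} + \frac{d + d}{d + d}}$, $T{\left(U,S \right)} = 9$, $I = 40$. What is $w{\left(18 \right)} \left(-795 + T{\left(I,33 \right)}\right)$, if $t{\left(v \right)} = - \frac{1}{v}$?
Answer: $- \frac{4716}{5} \approx -943.2$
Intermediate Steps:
$w{\left(d \right)} = \frac{6}{5}$ ($w{\left(d \right)} = \frac{1}{- \frac{1}{6} + \frac{d + d}{d + d}} = \frac{1}{\left(-1\right) \frac{1}{6} + \frac{2 d}{2 d}} = \frac{1}{- \frac{1}{6} + 2 d \frac{1}{2 d}} = \frac{1}{- \frac{1}{6} + 1} = \frac{1}{\frac{5}{6}} = \frac{6}{5}$)
$w{\left(18 \right)} \left(-795 + T{\left(I,33 \right)}\right) = \frac{6 \left(-795 + 9\right)}{5} = \frac{6}{5} \left(-786\right) = - \frac{4716}{5}$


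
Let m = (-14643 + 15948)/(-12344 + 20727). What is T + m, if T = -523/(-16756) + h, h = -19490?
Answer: -2737647279631/140465548 ≈ -19490.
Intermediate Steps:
T = -326573917/16756 (T = -523/(-16756) - 19490 = -523*(-1/16756) - 19490 = 523/16756 - 19490 = -326573917/16756 ≈ -19490.)
m = 1305/8383 ≈ 0.15567
T + m = -326573917/16756 + 1305/8383 = -2737647279631/140465548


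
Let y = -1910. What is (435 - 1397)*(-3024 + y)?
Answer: 4746508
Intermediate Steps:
(435 - 1397)*(-3024 + y) = (435 - 1397)*(-3024 - 1910) = -962*(-4934) = 4746508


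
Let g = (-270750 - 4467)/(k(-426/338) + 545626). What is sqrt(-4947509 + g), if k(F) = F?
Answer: I*sqrt(42067640515238658877562)/92210581 ≈ 2224.3*I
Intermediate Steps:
g = -46511673/92210581 (g = (-270750 - 4467)/(-426/338 + 545626) = -275217/(-426*1/338 + 545626) = -275217/(-213/169 + 545626) = -275217/92210581/169 = -275217*169/92210581 = -46511673/92210581 ≈ -0.50441)
sqrt(-4947509 + g) = sqrt(-4947509 - 46511673/92210581) = sqrt(-456212725904402/92210581) = I*sqrt(42067640515238658877562)/92210581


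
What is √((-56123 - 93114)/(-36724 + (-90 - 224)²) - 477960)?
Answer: I*√114356820210519/15468 ≈ 691.35*I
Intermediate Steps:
√((-56123 - 93114)/(-36724 + (-90 - 224)²) - 477960) = √(-149237/(-36724 + (-314)²) - 477960) = √(-149237/(-36724 + 98596) - 477960) = √(-149237/61872 - 477960) = √(-29572490357/61872) = I*√114356820210519/15468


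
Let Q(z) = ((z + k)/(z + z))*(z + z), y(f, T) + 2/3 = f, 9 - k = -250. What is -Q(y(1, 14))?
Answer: -778/3 ≈ -259.33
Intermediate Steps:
k = 259 (k = 9 - 1*(-250) = 9 + 250 = 259)
y(f, T) = -2/3 + f
Q(z) = 259 + z (Q(z) = ((z + 259)/(z + z))*(z + z) = ((259 + z)/((2*z)))*(2*z) = ((259 + z)*(1/(2*z)))*(2*z) = ((259 + z)/(2*z))*(2*z) = 259 + z)
-Q(y(1, 14)) = -(259 + (-2/3 + 1)) = -(259 + 1/3) = -1*778/3 = -778/3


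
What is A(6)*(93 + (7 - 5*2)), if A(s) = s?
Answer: 540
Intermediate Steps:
A(6)*(93 + (7 - 5*2)) = 6*(93 + (7 - 5*2)) = 6*(93 + (7 - 10)) = 6*(93 - 3) = 6*90 = 540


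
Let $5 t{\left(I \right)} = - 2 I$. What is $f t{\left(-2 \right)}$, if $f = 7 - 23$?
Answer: $- \frac{64}{5} \approx -12.8$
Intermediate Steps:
$t{\left(I \right)} = - \frac{2 I}{5}$ ($t{\left(I \right)} = \frac{\left(-2\right) I}{5} = - \frac{2 I}{5}$)
$f = -16$
$f t{\left(-2 \right)} = - 16 \left(\left(- \frac{2}{5}\right) \left(-2\right)\right) = \left(-16\right) \frac{4}{5} = - \frac{64}{5}$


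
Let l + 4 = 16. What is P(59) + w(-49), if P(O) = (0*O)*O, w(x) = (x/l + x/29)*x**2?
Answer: -4823609/348 ≈ -13861.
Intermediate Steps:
l = 12 (l = -4 + 16 = 12)
w(x) = 41*x**3/348 (w(x) = (x/12 + x/29)*x**2 = (41*x/348)*x**2 = 41*x**3/348)
P(O) = 0 (P(O) = 0*O = 0)
P(59) + w(-49) = 0 + (41/348)*(-49)**3 = 0 + (41/348)*(-117649) = 0 - 4823609/348 = -4823609/348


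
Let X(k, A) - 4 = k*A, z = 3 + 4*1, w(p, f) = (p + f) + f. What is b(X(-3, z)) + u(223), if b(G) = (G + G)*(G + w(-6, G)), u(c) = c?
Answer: 2161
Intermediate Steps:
w(p, f) = p + 2*f (w(p, f) = (f + p) + f = p + 2*f)
z = 7 (z = 3 + 4 = 7)
X(k, A) = 4 + A*k (X(k, A) = 4 + k*A = 4 + A*k)
b(G) = 2*G*(-6 + 3*G) (b(G) = (G + G)*(G + (-6 + 2*G)) = (2*G)*(-6 + 3*G) = 2*G*(-6 + 3*G))
b(X(-3, z)) + u(223) = 6*(4 + 7*(-3))*(-2 + (4 + 7*(-3))) + 223 = 6*(4 - 21)*(-2 + (4 - 21)) + 223 = 6*(-17)*(-2 - 17) + 223 = 6*(-17)*(-19) + 223 = 1938 + 223 = 2161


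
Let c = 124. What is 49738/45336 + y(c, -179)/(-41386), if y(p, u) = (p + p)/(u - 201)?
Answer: 48889053323/44561547780 ≈ 1.0971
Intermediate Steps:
y(p, u) = 2*p/(-201 + u) (y(p, u) = (2*p)/(-201 + u) = 2*p/(-201 + u))
49738/45336 + y(c, -179)/(-41386) = 49738/45336 + (2*124/(-201 - 179))/(-41386) = 49738*(1/45336) + (2*124/(-380))*(-1/41386) = 24869/22668 + (2*124*(-1/380))*(-1/41386) = 24869/22668 - 62/95*(-1/41386) = 24869/22668 + 31/1965835 = 48889053323/44561547780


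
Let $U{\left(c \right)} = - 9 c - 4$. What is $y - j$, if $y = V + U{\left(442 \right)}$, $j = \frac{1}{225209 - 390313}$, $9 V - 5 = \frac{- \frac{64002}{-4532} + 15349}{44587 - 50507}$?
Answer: $- \frac{992119169160005}{249167692224} \approx -3981.7$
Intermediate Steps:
$V = \frac{6452153}{24146496}$ ($V = \frac{5}{9} + \frac{\left(- \frac{64002}{-4532} + 15349\right) \frac{1}{44587 - 50507}}{9} = \frac{5}{9} + \frac{\left(\left(-64002\right) \left(- \frac{1}{4532}\right) + 15349\right) \frac{1}{-5920}}{9} = \frac{5}{9} + \frac{\left(\frac{32001}{2266} + 15349\right) \left(- \frac{1}{5920}\right)}{9} = \frac{5}{9} + \frac{\frac{34812835}{2266} \left(- \frac{1}{5920}\right)}{9} = \frac{5}{9} + \frac{1}{9} \left(- \frac{6962567}{2682944}\right) = \frac{5}{9} - \frac{6962567}{24146496} = \frac{6452153}{24146496} \approx 0.26721$)
$j = - \frac{1}{165104}$ ($j = \frac{1}{-165104} = - \frac{1}{165104} \approx -6.0568 \cdot 10^{-6}$)
$U{\left(c \right)} = -4 - 9 c$
$y = - \frac{96144894919}{24146496}$ ($y = \frac{6452153}{24146496} - 3982 = - \frac{96144894919}{24146496} \approx -3981.7$)
$y - j = - \frac{96144894919}{24146496} - - \frac{1}{165104} = - \frac{96144894919}{24146496} + \frac{1}{165104} = - \frac{992119169160005}{249167692224}$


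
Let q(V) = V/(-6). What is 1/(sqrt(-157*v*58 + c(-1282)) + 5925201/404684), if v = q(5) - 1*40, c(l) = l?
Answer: -7193502124452/181946838839712781 + 163769139856*sqrt(3334917)/181946838839712781 ≈ 0.0016042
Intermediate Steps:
q(V) = -V/6 (q(V) = V*(-1/6) = -V/6)
v = -245/6 (v = -1/6*5 - 1*40 = -5/6 - 40 = -245/6 ≈ -40.833)
1/(sqrt(-157*v*58 + c(-1282)) + 5925201/404684) = 1/(sqrt(-157*(-245/6)*58 - 1282) + 5925201/404684) = 1/(sqrt((38465/6)*58 - 1282) + 5925201*(1/404684)) = 1/(sqrt(1115485/3 - 1282) + 5925201/404684) = 1/(sqrt(1111639/3) + 5925201/404684) = 1/(sqrt(3334917)/3 + 5925201/404684) = 1/(5925201/404684 + sqrt(3334917)/3)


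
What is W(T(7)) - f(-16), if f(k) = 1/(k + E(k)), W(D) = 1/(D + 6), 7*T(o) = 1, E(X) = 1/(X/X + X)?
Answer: 2332/10363 ≈ 0.22503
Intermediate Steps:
E(X) = 1/(1 + X)
T(o) = 1/7 (T(o) = (1/7)*1 = 1/7)
W(D) = 1/(6 + D)
f(k) = 1/(k + 1/(1 + k))
W(T(7)) - f(-16) = 1/(6 + 1/7) - (1 - 16)/(1 - 16*(1 - 16)) = 1/(43/7) - (-15)/(1 - 16*(-15)) = 7/43 - (-15)/(1 + 240) = 7/43 - (-15)/241 = 7/43 - 1*(-15/241) = 7/43 + 15/241 = 2332/10363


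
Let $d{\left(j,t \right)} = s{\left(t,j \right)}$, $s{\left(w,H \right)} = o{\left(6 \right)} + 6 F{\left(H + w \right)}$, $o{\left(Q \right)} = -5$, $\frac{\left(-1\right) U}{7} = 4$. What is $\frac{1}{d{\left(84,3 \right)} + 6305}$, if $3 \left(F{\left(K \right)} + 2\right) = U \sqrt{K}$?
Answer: $\frac{131}{818044} + \frac{7 \sqrt{87}}{4908264} \approx 0.00017344$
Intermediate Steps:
$U = -28$ ($U = \left(-7\right) 4 = -28$)
$F{\left(K \right)} = -2 - \frac{28 \sqrt{K}}{3}$ ($F{\left(K \right)} = -2 + \frac{\left(-28\right) \sqrt{K}}{3} = -2 - \frac{28 \sqrt{K}}{3}$)
$s{\left(w,H \right)} = -17 - 56 \sqrt{H + w}$ ($s{\left(w,H \right)} = -5 + 6 \left(-2 - \frac{28 \sqrt{H + w}}{3}\right) = -5 - \left(12 + 56 \sqrt{H + w}\right) = -17 - 56 \sqrt{H + w}$)
$d{\left(j,t \right)} = -17 - 56 \sqrt{j + t}$
$\frac{1}{d{\left(84,3 \right)} + 6305} = \frac{1}{\left(-17 - 56 \sqrt{84 + 3}\right) + 6305} = \frac{1}{\left(-17 - 56 \sqrt{87}\right) + 6305} = \frac{1}{6288 - 56 \sqrt{87}}$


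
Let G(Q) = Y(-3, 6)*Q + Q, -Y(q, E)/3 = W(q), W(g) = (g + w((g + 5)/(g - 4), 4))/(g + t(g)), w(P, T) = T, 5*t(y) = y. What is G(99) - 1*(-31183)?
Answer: 62729/2 ≈ 31365.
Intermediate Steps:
t(y) = y/5
W(g) = 5*(4 + g)/(6*g) (W(g) = (g + 4)/(g + g/5) = (4 + g)/((6*g/5)) = (4 + g)*(5/(6*g)) = 5*(4 + g)/(6*g))
Y(q, E) = -5*(4 + q)/(2*q)
G(Q) = 11*Q/6 (G(Q) = (-5/2 - 10/(-3))*Q + Q = (-5/2 - 10*(-⅓))*Q + Q = (-5/2 + 10/3)*Q + Q = 5*Q/6 + Q = 11*Q/6)
G(99) - 1*(-31183) = (11/6)*99 - 1*(-31183) = 363/2 + 31183 = 62729/2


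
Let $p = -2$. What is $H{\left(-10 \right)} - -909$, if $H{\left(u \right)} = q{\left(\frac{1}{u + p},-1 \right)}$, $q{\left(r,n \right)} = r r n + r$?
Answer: $\frac{130883}{144} \approx 908.91$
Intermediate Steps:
$q{\left(r,n \right)} = r + n r^{2}$ ($q{\left(r,n \right)} = r^{2} n + r = n r^{2} + r = r + n r^{2}$)
$H{\left(u \right)} = \frac{1 - \frac{1}{-2 + u}}{-2 + u}$ ($H{\left(u \right)} = \frac{1 - \frac{1}{u - 2}}{u - 2} = \frac{1 - \frac{1}{-2 + u}}{-2 + u}$)
$H{\left(-10 \right)} - -909 = \frac{-3 - 10}{\left(-2 - 10\right)^{2}} - -909 = \frac{1}{144} \left(-13\right) + 909 = - \frac{13}{144} + 909 = \frac{130883}{144}$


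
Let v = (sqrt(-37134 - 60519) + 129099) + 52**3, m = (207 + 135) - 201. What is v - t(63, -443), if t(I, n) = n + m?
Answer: 270009 + I*sqrt(97653) ≈ 2.7001e+5 + 312.49*I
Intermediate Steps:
m = 141 (m = 342 - 201 = 141)
t(I, n) = 141 + n (t(I, n) = n + 141 = 141 + n)
v = 269707 + I*sqrt(97653) (v = (sqrt(-97653) + 129099) + 140608 = (I*sqrt(97653) + 129099) + 140608 = (129099 + I*sqrt(97653)) + 140608 = 269707 + I*sqrt(97653) ≈ 2.6971e+5 + 312.49*I)
v - t(63, -443) = (269707 + I*sqrt(97653)) - (141 - 443) = (269707 + I*sqrt(97653)) - 1*(-302) = (269707 + I*sqrt(97653)) + 302 = 270009 + I*sqrt(97653)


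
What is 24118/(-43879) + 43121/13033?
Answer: 1577776465/571875007 ≈ 2.7590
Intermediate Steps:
24118/(-43879) + 43121/13033 = 24118*(-1/43879) + 43121*(1/13033) = -24118/43879 + 43121/13033 = 1577776465/571875007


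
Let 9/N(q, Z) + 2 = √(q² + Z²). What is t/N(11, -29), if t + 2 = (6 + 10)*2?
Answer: -20/3 + 10*√962/3 ≈ 96.720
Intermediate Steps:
N(q, Z) = 9/(-2 + √(Z² + q²)) (N(q, Z) = 9/(-2 + √(q² + Z²)) = 9/(-2 + √(Z² + q²)))
t = 30 (t = -2 + (6 + 10)*2 = -2 + 16*2 = -2 + 32 = 30)
t/N(11, -29) = 30/((9/(-2 + √((-29)² + 11²)))) = 30/((9/(-2 + √(841 + 121)))) = 30/((9/(-2 + √962))) = 30*(-2/9 + √962/9) = -20/3 + 10*√962/3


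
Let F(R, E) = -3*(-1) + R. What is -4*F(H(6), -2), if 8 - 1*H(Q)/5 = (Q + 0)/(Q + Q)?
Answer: -162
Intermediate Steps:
H(Q) = 75/2 (H(Q) = 40 - 5*(Q + 0)/(Q + Q) = 40 - 5*Q/(2*Q) = 40 - 5*Q*1/(2*Q) = 40 - 5*1/2 = 40 - 5/2 = 75/2)
F(R, E) = 3 + R
-4*F(H(6), -2) = -4*(3 + 75/2) = -4*81/2 = -162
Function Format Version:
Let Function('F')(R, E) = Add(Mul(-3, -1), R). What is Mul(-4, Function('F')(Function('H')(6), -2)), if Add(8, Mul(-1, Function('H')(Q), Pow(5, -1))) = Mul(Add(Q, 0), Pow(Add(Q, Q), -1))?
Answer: -162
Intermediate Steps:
Function('H')(Q) = Rational(75, 2) (Function('H')(Q) = Add(40, Mul(-5, Mul(Add(Q, 0), Pow(Add(Q, Q), -1)))) = Add(40, Mul(-5, Mul(Q, Pow(Mul(2, Q), -1)))) = Add(40, Mul(-5, Mul(Q, Mul(Rational(1, 2), Pow(Q, -1))))) = Add(40, Mul(-5, Rational(1, 2))) = Add(40, Rational(-5, 2)) = Rational(75, 2))
Function('F')(R, E) = Add(3, R)
Mul(-4, Function('F')(Function('H')(6), -2)) = Mul(-4, Add(3, Rational(75, 2))) = Mul(-4, Rational(81, 2)) = -162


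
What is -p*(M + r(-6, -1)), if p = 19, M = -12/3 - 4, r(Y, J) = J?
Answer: 171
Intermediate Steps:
M = -8 (M = -12/3 - 4 = -6*⅔ - 4 = -4 - 4 = -8)
-p*(M + r(-6, -1)) = -19*(-8 - 1) = -19*(-9) = -1*(-171) = 171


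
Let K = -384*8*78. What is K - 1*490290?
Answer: -729906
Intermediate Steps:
K = -239616 (K = -64*48*78 = -3072*78 = -239616)
K - 1*490290 = -239616 - 1*490290 = -239616 - 490290 = -729906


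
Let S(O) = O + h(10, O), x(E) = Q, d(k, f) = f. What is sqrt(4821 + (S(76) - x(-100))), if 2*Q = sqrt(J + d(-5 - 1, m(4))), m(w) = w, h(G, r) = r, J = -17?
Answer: sqrt(19892 - 2*I*sqrt(13))/2 ≈ 70.52 - 0.012782*I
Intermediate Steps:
Q = I*sqrt(13)/2 (Q = sqrt(-17 + 4)/2 = sqrt(-13)/2 = (I*sqrt(13))/2 = I*sqrt(13)/2 ≈ 1.8028*I)
x(E) = I*sqrt(13)/2
S(O) = 2*O (S(O) = O + O = 2*O)
sqrt(4821 + (S(76) - x(-100))) = sqrt(4821 + (2*76 - I*sqrt(13)/2)) = sqrt(4821 + (152 - I*sqrt(13)/2)) = sqrt(4973 - I*sqrt(13)/2)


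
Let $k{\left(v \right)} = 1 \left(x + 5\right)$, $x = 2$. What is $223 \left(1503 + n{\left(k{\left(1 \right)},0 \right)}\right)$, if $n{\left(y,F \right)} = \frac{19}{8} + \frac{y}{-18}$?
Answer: $\frac{24164057}{72} \approx 3.3561 \cdot 10^{5}$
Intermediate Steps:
$k{\left(v \right)} = 7$ ($k{\left(v \right)} = 1 \left(2 + 5\right) = 1 \cdot 7 = 7$)
$n{\left(y,F \right)} = \frac{19}{8} - \frac{y}{18}$ ($n{\left(y,F \right)} = 19 \cdot \frac{1}{8} + y \left(- \frac{1}{18}\right) = \frac{19}{8} - \frac{y}{18}$)
$223 \left(1503 + n{\left(k{\left(1 \right)},0 \right)}\right) = 223 \left(1503 + \left(\frac{19}{8} - \frac{7}{18}\right)\right) = 223 \left(1503 + \frac{143}{72}\right) = 223 \cdot \frac{108359}{72} = \frac{24164057}{72}$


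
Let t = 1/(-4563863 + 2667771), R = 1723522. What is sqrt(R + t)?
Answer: sqrt(1549086437829250529)/948046 ≈ 1312.8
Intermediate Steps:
t = -1/1896092 (t = 1/(-1896092) = -1/1896092 ≈ -5.2740e-7)
sqrt(R + t) = sqrt(1723522 - 1/1896092) = sqrt(3267956276023/1896092) = sqrt(1549086437829250529)/948046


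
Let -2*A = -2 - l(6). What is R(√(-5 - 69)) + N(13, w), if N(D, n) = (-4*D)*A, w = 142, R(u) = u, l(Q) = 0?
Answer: -52 + I*√74 ≈ -52.0 + 8.6023*I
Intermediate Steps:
A = 1 (A = -(-2 - 1*0)/2 = -(-2 + 0)/2 = -½*(-2) = 1)
N(D, n) = -4*D (N(D, n) = -4*D*1 = -4*D)
R(√(-5 - 69)) + N(13, w) = √(-5 - 69) - 4*13 = √(-74) - 52 = I*√74 - 52 = -52 + I*√74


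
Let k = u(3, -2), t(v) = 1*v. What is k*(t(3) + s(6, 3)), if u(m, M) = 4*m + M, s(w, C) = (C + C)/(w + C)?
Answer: 110/3 ≈ 36.667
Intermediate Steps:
s(w, C) = 2*C/(C + w) (s(w, C) = (2*C)/(C + w) = 2*C/(C + w))
t(v) = v
u(m, M) = M + 4*m
k = 10 (k = -2 + 4*3 = -2 + 12 = 10)
k*(t(3) + s(6, 3)) = 10*(3 + 2*3/(3 + 6)) = 10*(3 + 2*3/9) = 10*(3 + 2*3*(1/9)) = 10*(3 + 2/3) = 10*(11/3) = 110/3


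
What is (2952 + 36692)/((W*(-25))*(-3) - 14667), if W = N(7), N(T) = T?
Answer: -19822/7071 ≈ -2.8033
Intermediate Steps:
W = 7
(2952 + 36692)/((W*(-25))*(-3) - 14667) = (2952 + 36692)/((7*(-25))*(-3) - 14667) = 39644/(-175*(-3) - 14667) = 39644/(525 - 14667) = 39644/(-14142) = 39644*(-1/14142) = -19822/7071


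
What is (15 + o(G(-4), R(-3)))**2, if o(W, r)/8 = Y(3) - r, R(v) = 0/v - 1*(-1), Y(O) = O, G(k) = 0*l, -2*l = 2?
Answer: 961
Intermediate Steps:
l = -1 (l = -1/2*2 = -1)
G(k) = 0 (G(k) = 0*(-1) = 0)
R(v) = 1 (R(v) = 0 + 1 = 1)
o(W, r) = 24 - 8*r (o(W, r) = 8*(3 - r) = 24 - 8*r)
(15 + o(G(-4), R(-3)))**2 = (15 + (24 - 8*1))**2 = (15 + (24 - 8))**2 = (15 + 16)**2 = 31**2 = 961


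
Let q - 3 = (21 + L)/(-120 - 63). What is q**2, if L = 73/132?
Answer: 4847362129/583512336 ≈ 8.3072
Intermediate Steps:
L = 73/132 (L = 73*(1/132) = 73/132 ≈ 0.55303)
q = 69623/24156 (q = 3 + (21 + 73/132)/(-120 - 63) = 3 + (2845/132)/(-183) = 3 + (2845/132)*(-1/183) = 3 - 2845/24156 = 69623/24156 ≈ 2.8822)
q**2 = (69623/24156)**2 = 4847362129/583512336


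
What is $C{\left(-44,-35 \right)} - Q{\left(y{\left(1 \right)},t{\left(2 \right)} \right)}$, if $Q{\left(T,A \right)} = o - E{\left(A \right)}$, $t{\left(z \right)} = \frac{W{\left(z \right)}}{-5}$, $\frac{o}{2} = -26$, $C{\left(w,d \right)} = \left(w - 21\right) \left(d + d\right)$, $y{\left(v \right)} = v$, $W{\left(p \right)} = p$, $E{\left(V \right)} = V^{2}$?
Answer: $\frac{115054}{25} \approx 4602.2$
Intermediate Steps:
$C{\left(w,d \right)} = 2 d \left(-21 + w\right)$ ($C{\left(w,d \right)} = \left(-21 + w\right) 2 d = 2 d \left(-21 + w\right)$)
$o = -52$ ($o = 2 \left(-26\right) = -52$)
$t{\left(z \right)} = - \frac{z}{5}$ ($t{\left(z \right)} = \frac{z}{-5} = z \left(- \frac{1}{5}\right) = - \frac{z}{5}$)
$Q{\left(T,A \right)} = -52 - A^{2}$
$C{\left(-44,-35 \right)} - Q{\left(y{\left(1 \right)},t{\left(2 \right)} \right)} = 2 \left(-35\right) \left(-21 - 44\right) - \left(-52 - \left(\left(- \frac{1}{5}\right) 2\right)^{2}\right) = 2 \left(-35\right) \left(-65\right) - \left(-52 - \left(- \frac{2}{5}\right)^{2}\right) = 4550 - \left(-52 - \frac{4}{25}\right) = 4550 - - \frac{1304}{25} = 4550 + \frac{1304}{25} = \frac{115054}{25}$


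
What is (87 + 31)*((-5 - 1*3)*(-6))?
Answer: 5664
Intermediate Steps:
(87 + 31)*((-5 - 1*3)*(-6)) = 118*((-5 - 3)*(-6)) = 118*(-8*(-6)) = 118*48 = 5664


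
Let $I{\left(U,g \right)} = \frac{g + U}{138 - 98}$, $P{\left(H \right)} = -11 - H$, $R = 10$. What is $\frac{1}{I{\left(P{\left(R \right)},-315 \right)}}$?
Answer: $- \frac{5}{42} \approx -0.11905$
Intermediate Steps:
$I{\left(U,g \right)} = \frac{U}{40} + \frac{g}{40}$ ($I{\left(U,g \right)} = \frac{U + g}{40} = \left(U + g\right) \frac{1}{40} = \frac{U}{40} + \frac{g}{40}$)
$\frac{1}{I{\left(P{\left(R \right)},-315 \right)}} = \frac{1}{\frac{-11 - 10}{40} + \frac{1}{40} \left(-315\right)} = \frac{1}{\frac{-11 - 10}{40} - \frac{63}{8}} = \frac{1}{\frac{1}{40} \left(-21\right) - \frac{63}{8}} = \frac{1}{- \frac{21}{40} - \frac{63}{8}} = \frac{1}{- \frac{42}{5}} = - \frac{5}{42}$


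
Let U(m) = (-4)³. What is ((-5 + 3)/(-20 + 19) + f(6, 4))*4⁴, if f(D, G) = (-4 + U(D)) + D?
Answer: -15360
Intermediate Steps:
U(m) = -64
f(D, G) = -68 + D (f(D, G) = (-4 - 64) + D = -68 + D)
((-5 + 3)/(-20 + 19) + f(6, 4))*4⁴ = ((-5 + 3)/(-20 + 19) + (-68 + 6))*4⁴ = (-2/(-1) - 62)*256 = (-2*(-1) - 62)*256 = (2 - 62)*256 = -60*256 = -15360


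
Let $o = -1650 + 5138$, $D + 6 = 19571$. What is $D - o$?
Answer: $16077$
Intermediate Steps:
$D = 19565$ ($D = -6 + 19571 = 19565$)
$o = 3488$
$D - o = 19565 - 3488 = 16077$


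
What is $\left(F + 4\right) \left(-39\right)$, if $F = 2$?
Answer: $-234$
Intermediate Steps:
$\left(F + 4\right) \left(-39\right) = \left(2 + 4\right) \left(-39\right) = 6 \left(-39\right) = -234$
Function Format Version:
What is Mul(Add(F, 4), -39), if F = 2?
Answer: -234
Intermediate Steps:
Mul(Add(F, 4), -39) = Mul(Add(2, 4), -39) = Mul(6, -39) = -234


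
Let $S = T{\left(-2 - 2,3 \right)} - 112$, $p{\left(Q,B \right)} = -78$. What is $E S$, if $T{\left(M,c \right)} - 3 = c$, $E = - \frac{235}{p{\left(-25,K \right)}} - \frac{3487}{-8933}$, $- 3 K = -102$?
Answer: $- \frac{125675773}{348387} \approx -360.74$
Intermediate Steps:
$K = 34$ ($K = \left(- \frac{1}{3}\right) \left(-102\right) = 34$)
$E = \frac{2371241}{696774}$ ($E = - \frac{235}{-78} - \frac{3487}{-8933} = \left(-235\right) \left(- \frac{1}{78}\right) - - \frac{3487}{8933} = \frac{235}{78} + \frac{3487}{8933} = \frac{2371241}{696774} \approx 3.4032$)
$T{\left(M,c \right)} = 3 + c$
$S = -106$ ($S = \left(3 + 3\right) - 112 = 6 - 112 = -106$)
$E S = \frac{2371241}{696774} \left(-106\right) = - \frac{125675773}{348387}$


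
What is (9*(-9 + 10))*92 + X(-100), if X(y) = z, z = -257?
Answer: 571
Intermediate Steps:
X(y) = -257
(9*(-9 + 10))*92 + X(-100) = (9*(-9 + 10))*92 - 257 = (9*1)*92 - 257 = 9*92 - 257 = 828 - 257 = 571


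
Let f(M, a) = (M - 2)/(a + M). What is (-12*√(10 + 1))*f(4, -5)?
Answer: 24*√11 ≈ 79.599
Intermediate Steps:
f(M, a) = (-2 + M)/(M + a)
(-12*√(10 + 1))*f(4, -5) = (-12*√(10 + 1))*((-2 + 4)/(4 - 5)) = (-12*√11)*(2/(-1)) = (-12*√11)*(-1*2) = -12*√11*(-2) = 24*√11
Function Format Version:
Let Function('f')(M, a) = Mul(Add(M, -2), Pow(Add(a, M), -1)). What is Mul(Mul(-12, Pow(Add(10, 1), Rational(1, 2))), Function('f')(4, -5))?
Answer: Mul(24, Pow(11, Rational(1, 2))) ≈ 79.599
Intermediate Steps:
Function('f')(M, a) = Mul(Pow(Add(M, a), -1), Add(-2, M)) (Function('f')(M, a) = Mul(Add(-2, M), Pow(Add(M, a), -1)) = Mul(Pow(Add(M, a), -1), Add(-2, M)))
Mul(Mul(-12, Pow(Add(10, 1), Rational(1, 2))), Function('f')(4, -5)) = Mul(Mul(-12, Pow(Add(10, 1), Rational(1, 2))), Mul(Pow(Add(4, -5), -1), Add(-2, 4))) = Mul(Mul(-12, Pow(11, Rational(1, 2))), Mul(Pow(-1, -1), 2)) = Mul(Mul(-12, Pow(11, Rational(1, 2))), Mul(-1, 2)) = Mul(Mul(-12, Pow(11, Rational(1, 2))), -2) = Mul(24, Pow(11, Rational(1, 2)))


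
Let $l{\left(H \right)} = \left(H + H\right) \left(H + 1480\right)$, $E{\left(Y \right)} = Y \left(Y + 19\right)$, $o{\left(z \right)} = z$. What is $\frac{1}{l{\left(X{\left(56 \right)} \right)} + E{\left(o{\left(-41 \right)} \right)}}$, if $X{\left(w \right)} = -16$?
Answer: $- \frac{1}{45946} \approx -2.1765 \cdot 10^{-5}$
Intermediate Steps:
$E{\left(Y \right)} = Y \left(19 + Y\right)$
$l{\left(H \right)} = 2 H \left(1480 + H\right)$
$\frac{1}{l{\left(X{\left(56 \right)} \right)} + E{\left(o{\left(-41 \right)} \right)}} = \frac{1}{2 \left(-16\right) \left(1480 - 16\right) - 41 \left(19 - 41\right)} = \frac{1}{2 \left(-16\right) 1464 - -902} = \frac{1}{-46848 + 902} = \frac{1}{-45946} = - \frac{1}{45946}$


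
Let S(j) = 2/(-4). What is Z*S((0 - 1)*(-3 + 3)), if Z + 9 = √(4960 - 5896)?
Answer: 9/2 - 3*I*√26 ≈ 4.5 - 15.297*I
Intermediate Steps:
Z = -9 + 6*I*√26 (Z = -9 + √(4960 - 5896) = -9 + √(-936) = -9 + 6*I*√26 ≈ -9.0 + 30.594*I)
S(j) = -½ (S(j) = 2*(-¼) = -½)
Z*S((0 - 1)*(-3 + 3)) = (-9 + 6*I*√26)*(-½) = 9/2 - 3*I*√26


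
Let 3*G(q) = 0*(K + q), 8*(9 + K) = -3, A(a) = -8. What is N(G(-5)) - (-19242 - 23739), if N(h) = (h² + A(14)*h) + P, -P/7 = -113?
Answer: 43772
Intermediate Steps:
P = 791 (P = -7*(-113) = 791)
K = -75/8 (K = -9 + (⅛)*(-3) = -9 - 3/8 = -75/8 ≈ -9.3750)
G(q) = 0 (G(q) = (0*(-75/8 + q))/3 = (⅓)*0 = 0)
N(h) = 791 + h² - 8*h (N(h) = (h² - 8*h) + 791 = 791 + h² - 8*h)
N(G(-5)) - (-19242 - 23739) = (791 + 0² - 8*0) - (-19242 - 23739) = (791 + 0 + 0) - 1*(-42981) = 791 + 42981 = 43772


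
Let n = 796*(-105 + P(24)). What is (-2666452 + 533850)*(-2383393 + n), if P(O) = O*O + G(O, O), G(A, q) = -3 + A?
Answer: 4247633492122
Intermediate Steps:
P(O) = -3 + O + O² (P(O) = O*O + (-3 + O) = O² + (-3 + O) = -3 + O + O²)
n = 391632 (n = 796*(-105 + (-3 + 24 + 24²)) = 796*(-105 + (-3 + 24 + 576)) = 796*(-105 + 597) = 796*492 = 391632)
(-2666452 + 533850)*(-2383393 + n) = (-2666452 + 533850)*(-2383393 + 391632) = -2132602*(-1991761) = 4247633492122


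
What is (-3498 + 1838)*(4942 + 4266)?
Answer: -15285280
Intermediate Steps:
(-3498 + 1838)*(4942 + 4266) = -1660*9208 = -15285280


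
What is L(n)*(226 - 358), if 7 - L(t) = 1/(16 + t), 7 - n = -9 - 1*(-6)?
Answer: -11946/13 ≈ -918.92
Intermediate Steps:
n = 10 (n = 7 - (-9 - 1*(-6)) = 7 - (-9 + 6) = 7 - 1*(-3) = 7 + 3 = 10)
L(t) = 7 - 1/(16 + t)
L(n)*(226 - 358) = ((111 + 7*10)/(16 + 10))*(226 - 358) = ((111 + 70)/26)*(-132) = ((1/26)*181)*(-132) = (181/26)*(-132) = -11946/13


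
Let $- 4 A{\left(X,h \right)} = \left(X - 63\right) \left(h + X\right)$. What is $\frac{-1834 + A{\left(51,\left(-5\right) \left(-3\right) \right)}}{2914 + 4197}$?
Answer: $- \frac{1636}{7111} \approx -0.23007$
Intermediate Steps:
$A{\left(X,h \right)} = - \frac{\left(-63 + X\right) \left(X + h\right)}{4}$ ($A{\left(X,h \right)} = - \frac{\left(X - 63\right) \left(h + X\right)}{4} = - \frac{\left(-63 + X\right) \left(X + h\right)}{4}$)
$\frac{-1834 + A{\left(51,\left(-5\right) \left(-3\right) \right)}}{2914 + 4197} = \frac{-1834 + \left(- \frac{51^{2}}{4} + \frac{63}{4} \cdot 51 + \frac{63 \left(\left(-5\right) \left(-3\right)\right)}{4} - \frac{51 \left(\left(-5\right) \left(-3\right)\right)}{4}\right)}{2914 + 4197} = \frac{-1834 + \left(\left(- \frac{1}{4}\right) 2601 + \frac{3213}{4} + \frac{63}{4} \cdot 15 - \frac{51}{4} \cdot 15\right)}{7111} = \left(-1834 + \left(- \frac{2601}{4} + \frac{3213}{4} + \frac{945}{4} - \frac{765}{4}\right)\right) \frac{1}{7111} = \left(-1834 + 198\right) \frac{1}{7111} = \left(-1636\right) \frac{1}{7111} = - \frac{1636}{7111}$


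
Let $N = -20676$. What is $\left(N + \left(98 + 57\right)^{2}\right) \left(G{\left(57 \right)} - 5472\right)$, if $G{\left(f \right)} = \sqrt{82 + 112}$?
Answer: $-18325728 + 3349 \sqrt{194} \approx -1.8279 \cdot 10^{7}$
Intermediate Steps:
$G{\left(f \right)} = \sqrt{194}$
$\left(N + \left(98 + 57\right)^{2}\right) \left(G{\left(57 \right)} - 5472\right) = \left(-20676 + \left(98 + 57\right)^{2}\right) \left(\sqrt{194} - 5472\right) = \left(-20676 + 155^{2}\right) \left(\sqrt{194} - 5472\right) = \left(-20676 + 24025\right) \left(-5472 + \sqrt{194}\right) = 3349 \left(-5472 + \sqrt{194}\right) = -18325728 + 3349 \sqrt{194}$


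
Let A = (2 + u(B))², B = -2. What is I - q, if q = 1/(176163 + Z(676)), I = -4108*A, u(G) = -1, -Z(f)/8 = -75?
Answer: -726142405/176763 ≈ -4108.0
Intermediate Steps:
Z(f) = 600 (Z(f) = -8*(-75) = 600)
A = 1 (A = (2 - 1)² = 1² = 1)
I = -4108 (I = -4108*1 = -4108)
q = 1/176763 (q = 1/(176163 + 600) = 1/176763 ≈ 5.6573e-6)
I - q = -4108 - 1*1/176763 = -4108 - 1/176763 = -726142405/176763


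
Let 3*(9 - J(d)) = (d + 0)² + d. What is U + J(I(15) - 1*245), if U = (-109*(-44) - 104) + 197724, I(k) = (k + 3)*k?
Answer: 606625/3 ≈ 2.0221e+5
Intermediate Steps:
I(k) = k*(3 + k) (I(k) = (3 + k)*k = k*(3 + k))
J(d) = 9 - d/3 - d²/3 (J(d) = 9 - ((d + 0)² + d)/3 = 9 - (d² + d)/3 = 9 - (d + d²)/3 = 9 + (-d/3 - d²/3) = 9 - d/3 - d²/3)
U = 202416 (U = (4796 - 104) + 197724 = 4692 + 197724 = 202416)
U + J(I(15) - 1*245) = 202416 + (9 - (15*(3 + 15) - 1*245)/3 - (15*(3 + 15) - 1*245)²/3) = 202416 + (9 - (15*18 - 245)/3 - (15*18 - 245)²/3) = 202416 + (9 - (270 - 245)/3 - (270 - 245)²/3) = 202416 + (9 - ⅓*25 - ⅓*25²) = 202416 + (9 - 25/3 - ⅓*625) = 202416 + (9 - 25/3 - 625/3) = 202416 - 623/3 = 606625/3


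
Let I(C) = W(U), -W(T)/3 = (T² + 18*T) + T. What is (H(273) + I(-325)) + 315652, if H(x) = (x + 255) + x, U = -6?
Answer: 316687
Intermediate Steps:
W(T) = -57*T - 3*T² (W(T) = -3*((T² + 18*T) + T) = -3*(T² + 19*T) = -57*T - 3*T²)
I(C) = 234 (I(C) = -3*(-6)*(19 - 6) = -3*(-6)*13 = 234)
H(x) = 255 + 2*x (H(x) = (255 + x) + x = 255 + 2*x)
(H(273) + I(-325)) + 315652 = ((255 + 2*273) + 234) + 315652 = ((255 + 546) + 234) + 315652 = (801 + 234) + 315652 = 1035 + 315652 = 316687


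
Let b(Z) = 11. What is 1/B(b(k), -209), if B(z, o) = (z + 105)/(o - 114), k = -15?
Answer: -323/116 ≈ -2.7845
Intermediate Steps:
B(z, o) = (105 + z)/(-114 + o)
1/B(b(k), -209) = 1/((105 + 11)/(-114 - 209)) = 1/(116/(-323)) = 1/(-1/323*116) = 1/(-116/323) = -323/116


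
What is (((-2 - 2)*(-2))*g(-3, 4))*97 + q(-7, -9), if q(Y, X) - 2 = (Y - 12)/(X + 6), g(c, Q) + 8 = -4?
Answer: -27911/3 ≈ -9303.7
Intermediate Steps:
g(c, Q) = -12 (g(c, Q) = -8 - 4 = -12)
q(Y, X) = 2 + (-12 + Y)/(6 + X) (q(Y, X) = 2 + (Y - 12)/(X + 6) = 2 + (-12 + Y)/(6 + X))
(((-2 - 2)*(-2))*g(-3, 4))*97 + q(-7, -9) = (((-2 - 2)*(-2))*(-12))*97 + (-7 + 2*(-9))/(6 - 9) = (-4*(-2)*(-12))*97 + (-7 - 18)/(-3) = (8*(-12))*97 - ⅓*(-25) = -96*97 + 25/3 = -9312 + 25/3 = -27911/3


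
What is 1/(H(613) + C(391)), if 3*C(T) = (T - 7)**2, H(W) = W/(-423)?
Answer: 423/20790683 ≈ 2.0346e-5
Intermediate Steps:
H(W) = -W/423 (H(W) = W*(-1/423) = -W/423)
C(T) = (-7 + T)**2/3 (C(T) = (T - 7)**2/3 = (-7 + T)**2/3)
1/(H(613) + C(391)) = 1/(-1/423*613 + (-7 + 391)**2/3) = 1/(-613/423 + (1/3)*384**2) = 1/(-613/423 + (1/3)*147456) = 1/(-613/423 + 49152) = 1/(20790683/423) = 423/20790683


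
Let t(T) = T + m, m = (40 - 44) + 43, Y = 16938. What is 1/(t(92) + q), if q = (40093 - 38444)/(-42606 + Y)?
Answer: 25668/3360859 ≈ 0.0076373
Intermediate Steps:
m = 39 (m = -4 + 43 = 39)
q = -1649/25668 (q = (40093 - 38444)/(-42606 + 16938) = 1649/(-25668) = 1649*(-1/25668) = -1649/25668 ≈ -0.064243)
t(T) = 39 + T (t(T) = T + 39 = 39 + T)
1/(t(92) + q) = 1/((39 + 92) - 1649/25668) = 1/(131 - 1649/25668) = 1/(3360859/25668) = 25668/3360859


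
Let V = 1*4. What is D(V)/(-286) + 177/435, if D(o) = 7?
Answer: 15859/41470 ≈ 0.38242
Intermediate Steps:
V = 4
D(V)/(-286) + 177/435 = 7/(-286) + 177/435 = 7*(-1/286) + 177*(1/435) = -7/286 + 59/145 = 15859/41470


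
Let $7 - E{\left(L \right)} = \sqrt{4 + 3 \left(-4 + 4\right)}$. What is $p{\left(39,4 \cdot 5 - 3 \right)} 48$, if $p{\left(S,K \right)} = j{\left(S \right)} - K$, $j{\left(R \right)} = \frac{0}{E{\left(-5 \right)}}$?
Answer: $-816$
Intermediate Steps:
$E{\left(L \right)} = 5$ ($E{\left(L \right)} = 7 - \sqrt{4 + 3 \left(-4 + 4\right)} = 7 - \sqrt{4 + 3 \cdot 0} = 7 - \sqrt{4 + 0} = 7 - \sqrt{4} = 7 - 2 = 5$)
$j{\left(R \right)} = 0$ ($j{\left(R \right)} = \frac{0}{5} = 0 \cdot \frac{1}{5} = 0$)
$p{\left(S,K \right)} = - K$ ($p{\left(S,K \right)} = 0 - K = - K$)
$p{\left(39,4 \cdot 5 - 3 \right)} 48 = - (4 \cdot 5 - 3) 48 = - (20 - 3) 48 = \left(-1\right) 17 \cdot 48 = \left(-17\right) 48 = -816$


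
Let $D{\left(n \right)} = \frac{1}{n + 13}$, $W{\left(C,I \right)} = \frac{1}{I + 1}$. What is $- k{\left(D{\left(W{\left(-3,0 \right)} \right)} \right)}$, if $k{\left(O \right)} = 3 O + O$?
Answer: $- \frac{2}{7} \approx -0.28571$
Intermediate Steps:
$W{\left(C,I \right)} = \frac{1}{1 + I}$
$D{\left(n \right)} = \frac{1}{13 + n}$
$k{\left(O \right)} = 4 O$
$- k{\left(D{\left(W{\left(-3,0 \right)} \right)} \right)} = - \frac{4}{13 + \frac{1}{1 + 0}} = - \frac{4}{13 + 1^{-1}} = - \frac{4}{13 + 1} = - \frac{4}{14} = \left(-1\right) \frac{2}{7} = - \frac{2}{7}$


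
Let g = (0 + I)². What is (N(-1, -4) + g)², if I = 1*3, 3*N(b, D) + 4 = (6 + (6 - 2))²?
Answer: 1681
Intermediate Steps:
N(b, D) = 32 (N(b, D) = -4/3 + (6 + (6 - 2))²/3 = -4/3 + (6 + 4)²/3 = -4/3 + (⅓)*10² = -4/3 + (⅓)*100 = -4/3 + 100/3 = 32)
I = 3
g = 9 (g = (0 + 3)² = 3² = 9)
(N(-1, -4) + g)² = (32 + 9)² = 41² = 1681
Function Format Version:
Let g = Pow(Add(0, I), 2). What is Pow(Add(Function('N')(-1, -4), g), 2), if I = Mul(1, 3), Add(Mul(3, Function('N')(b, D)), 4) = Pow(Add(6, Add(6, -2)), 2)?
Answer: 1681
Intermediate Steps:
Function('N')(b, D) = 32 (Function('N')(b, D) = Add(Rational(-4, 3), Mul(Rational(1, 3), Pow(Add(6, Add(6, -2)), 2))) = Add(Rational(-4, 3), Mul(Rational(1, 3), Pow(Add(6, 4), 2))) = Add(Rational(-4, 3), Mul(Rational(1, 3), Pow(10, 2))) = Add(Rational(-4, 3), Mul(Rational(1, 3), 100)) = Add(Rational(-4, 3), Rational(100, 3)) = 32)
I = 3
g = 9 (g = Pow(Add(0, 3), 2) = Pow(3, 2) = 9)
Pow(Add(Function('N')(-1, -4), g), 2) = Pow(Add(32, 9), 2) = Pow(41, 2) = 1681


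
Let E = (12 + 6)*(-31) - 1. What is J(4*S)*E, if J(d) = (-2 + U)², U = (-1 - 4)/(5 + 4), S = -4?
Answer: -295711/81 ≈ -3650.8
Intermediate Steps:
U = -5/9 ≈ -0.55556
E = -559 (E = 18*(-31) - 1 = -558 - 1 = -559)
J(d) = 529/81 (J(d) = (-2 - 5/9)² = (-23/9)² = 529/81)
J(4*S)*E = (529/81)*(-559) = -295711/81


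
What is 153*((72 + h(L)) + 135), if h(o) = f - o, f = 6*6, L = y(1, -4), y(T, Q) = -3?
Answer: 37638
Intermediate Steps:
L = -3
f = 36
h(o) = 36 - o
153*((72 + h(L)) + 135) = 153*((72 + (36 - 1*(-3))) + 135) = 153*((72 + (36 + 3)) + 135) = 153*((72 + 39) + 135) = 153*(111 + 135) = 153*246 = 37638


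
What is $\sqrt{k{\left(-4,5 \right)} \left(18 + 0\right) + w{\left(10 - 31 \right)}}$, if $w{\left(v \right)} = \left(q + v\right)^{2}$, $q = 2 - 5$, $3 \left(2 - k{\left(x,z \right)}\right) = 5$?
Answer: $\sqrt{582} \approx 24.125$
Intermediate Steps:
$k{\left(x,z \right)} = \frac{1}{3}$ ($k{\left(x,z \right)} = 2 - \frac{5}{3} = \frac{1}{3}$)
$q = -3$ ($q = 2 - 5 = -3$)
$w{\left(v \right)} = \left(-3 + v\right)^{2}$
$\sqrt{k{\left(-4,5 \right)} \left(18 + 0\right) + w{\left(10 - 31 \right)}} = \sqrt{\frac{18 + 0}{3} + \left(-3 + \left(10 - 31\right)\right)^{2}} = \sqrt{\frac{1}{3} \cdot 18 + \left(-3 - 21\right)^{2}} = \sqrt{6 + \left(-24\right)^{2}} = \sqrt{6 + 576} = \sqrt{582}$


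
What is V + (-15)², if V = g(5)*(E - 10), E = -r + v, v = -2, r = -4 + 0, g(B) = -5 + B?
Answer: 225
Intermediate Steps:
r = -4
E = 2 (E = -1*(-4) - 2 = 4 - 2 = 2)
V = 0 (V = (-5 + 5)*(2 - 10) = 0*(-8) = 0)
V + (-15)² = 0 + (-15)² = 0 + 225 = 225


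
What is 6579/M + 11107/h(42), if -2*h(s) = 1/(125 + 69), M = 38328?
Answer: -55058374223/12776 ≈ -4.3095e+6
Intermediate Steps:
h(s) = -1/388 (h(s) = -1/(2*(125 + 69)) = -½/194 = -½*1/194 = -1/388)
6579/M + 11107/h(42) = 6579/38328 + 11107/(-1/388) = 6579*(1/38328) + 11107*(-388) = 2193/12776 - 4309516 = -55058374223/12776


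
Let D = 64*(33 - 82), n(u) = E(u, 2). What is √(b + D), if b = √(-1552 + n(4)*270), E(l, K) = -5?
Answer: √(-3136 + I*√2902) ≈ 0.481 + 56.002*I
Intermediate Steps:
n(u) = -5
D = -3136 (D = 64*(-49) = -3136)
b = I*√2902 (b = √(-1552 - 5*270) = √(-1552 - 1350) = √(-2902) = I*√2902 ≈ 53.87*I)
√(b + D) = √(I*√2902 - 3136) = √(-3136 + I*√2902)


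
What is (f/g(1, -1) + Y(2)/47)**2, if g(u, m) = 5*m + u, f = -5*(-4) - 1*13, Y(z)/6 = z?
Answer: 78961/35344 ≈ 2.2341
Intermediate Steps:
Y(z) = 6*z
f = 7 (f = 20 - 13 = 7)
g(u, m) = u + 5*m
(f/g(1, -1) + Y(2)/47)**2 = (7/(1 + 5*(-1)) + (6*2)/47)**2 = (7/(1 - 5) + 12*(1/47))**2 = (7/(-4) + 12/47)**2 = (7*(-1/4) + 12/47)**2 = (-7/4 + 12/47)**2 = (-281/188)**2 = 78961/35344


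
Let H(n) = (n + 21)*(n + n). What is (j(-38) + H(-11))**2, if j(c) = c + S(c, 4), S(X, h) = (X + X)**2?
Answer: 30448324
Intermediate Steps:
S(X, h) = 4*X**2 (S(X, h) = (2*X)**2 = 4*X**2)
H(n) = 2*n*(21 + n) (H(n) = (21 + n)*(2*n) = 2*n*(21 + n))
j(c) = c + 4*c**2
(j(-38) + H(-11))**2 = (-38*(1 + 4*(-38)) + 2*(-11)*(21 - 11))**2 = (-38*(1 - 152) + 2*(-11)*10)**2 = (-38*(-151) - 220)**2 = (5738 - 220)**2 = 5518**2 = 30448324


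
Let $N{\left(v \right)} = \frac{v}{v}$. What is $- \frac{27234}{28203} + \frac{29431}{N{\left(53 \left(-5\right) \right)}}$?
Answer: $\frac{16274809}{553} \approx 29430.0$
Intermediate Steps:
$N{\left(v \right)} = 1$
$- \frac{27234}{28203} + \frac{29431}{N{\left(53 \left(-5\right) \right)}} = - \frac{27234}{28203} + \frac{29431}{1} = \left(-27234\right) \frac{1}{28203} + 29431 \cdot 1 = - \frac{534}{553} + 29431 = \frac{16274809}{553}$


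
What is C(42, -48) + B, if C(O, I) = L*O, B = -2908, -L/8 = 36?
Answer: -15004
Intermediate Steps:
L = -288 (L = -8*36 = -288)
C(O, I) = -288*O
C(42, -48) + B = -288*42 - 2908 = -12096 - 2908 = -15004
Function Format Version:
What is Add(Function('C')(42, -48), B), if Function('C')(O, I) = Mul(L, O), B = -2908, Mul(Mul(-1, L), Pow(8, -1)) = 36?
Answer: -15004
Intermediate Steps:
L = -288 (L = Mul(-8, 36) = -288)
Function('C')(O, I) = Mul(-288, O)
Add(Function('C')(42, -48), B) = Add(Mul(-288, 42), -2908) = Add(-12096, -2908) = -15004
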